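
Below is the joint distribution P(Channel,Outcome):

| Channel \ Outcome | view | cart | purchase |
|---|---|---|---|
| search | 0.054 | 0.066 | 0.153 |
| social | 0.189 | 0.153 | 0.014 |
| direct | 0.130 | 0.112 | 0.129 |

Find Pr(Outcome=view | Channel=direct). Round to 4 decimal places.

0.3504

P(Channel=direct) = 0.130 + 0.112 + 0.129 = 0.371.
P(Outcome=view | Channel=direct) = 0.130/0.371 = 0.3504.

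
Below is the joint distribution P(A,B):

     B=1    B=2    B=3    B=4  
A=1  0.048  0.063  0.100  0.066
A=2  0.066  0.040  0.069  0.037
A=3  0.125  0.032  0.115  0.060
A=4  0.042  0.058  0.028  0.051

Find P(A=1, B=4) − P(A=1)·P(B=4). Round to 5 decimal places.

0.00672

P(A=1) = 0.048 + 0.063 + 0.100 + 0.066 = 0.277.
P(B=4) = 0.066 + 0.037 + 0.060 + 0.051 = 0.214.
P(A=1, B=4) − P(A=1)P(B=4) = 0.066 − 0.277×0.214 = 0.00672.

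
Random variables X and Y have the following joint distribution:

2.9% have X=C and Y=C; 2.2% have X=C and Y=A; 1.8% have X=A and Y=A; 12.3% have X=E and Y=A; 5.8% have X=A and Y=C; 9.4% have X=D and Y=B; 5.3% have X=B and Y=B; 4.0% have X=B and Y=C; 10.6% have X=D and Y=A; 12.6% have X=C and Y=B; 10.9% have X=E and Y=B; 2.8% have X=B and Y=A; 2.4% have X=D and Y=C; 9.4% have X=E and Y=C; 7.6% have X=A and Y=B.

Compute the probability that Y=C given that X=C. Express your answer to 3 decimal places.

0.164

P(X=C) = 0.022 + 0.126 + 0.029 = 0.177.
P(Y=C | X=C) = 0.029/0.177 = 0.164.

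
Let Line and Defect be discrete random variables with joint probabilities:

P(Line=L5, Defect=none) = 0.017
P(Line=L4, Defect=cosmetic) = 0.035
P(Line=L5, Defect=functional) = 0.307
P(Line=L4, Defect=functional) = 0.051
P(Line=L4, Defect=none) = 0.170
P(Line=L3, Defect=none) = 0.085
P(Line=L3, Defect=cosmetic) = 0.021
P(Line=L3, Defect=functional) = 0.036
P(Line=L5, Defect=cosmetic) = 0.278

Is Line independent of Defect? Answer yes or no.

P(Line=L5) = 0.602 and P(Defect=none) = 0.272, so their product is 0.16374, but P(Line=L5, Defect=none) = 0.017. Since these differ, Line and Defect are not independent.

no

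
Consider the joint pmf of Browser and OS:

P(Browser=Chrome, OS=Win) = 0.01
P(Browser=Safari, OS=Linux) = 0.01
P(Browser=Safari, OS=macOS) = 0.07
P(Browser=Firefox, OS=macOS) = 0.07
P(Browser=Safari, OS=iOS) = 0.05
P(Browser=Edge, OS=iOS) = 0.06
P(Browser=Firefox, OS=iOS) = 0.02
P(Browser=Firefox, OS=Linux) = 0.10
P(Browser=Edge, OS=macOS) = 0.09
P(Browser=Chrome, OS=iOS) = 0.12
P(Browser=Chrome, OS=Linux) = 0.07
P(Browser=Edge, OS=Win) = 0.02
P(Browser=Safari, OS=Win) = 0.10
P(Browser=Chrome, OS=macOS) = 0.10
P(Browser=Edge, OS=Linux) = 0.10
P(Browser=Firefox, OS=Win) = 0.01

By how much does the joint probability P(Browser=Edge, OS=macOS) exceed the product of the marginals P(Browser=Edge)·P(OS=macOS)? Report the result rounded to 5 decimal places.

P(Browser=Edge) = 0.02 + 0.09 + 0.10 + 0.06 = 0.27.
P(OS=macOS) = 0.10 + 0.07 + 0.07 + 0.09 = 0.33.
P(Browser=Edge, OS=macOS) − P(Browser=Edge)P(OS=macOS) = 0.09 − 0.27×0.33 = 0.00090.

0.00090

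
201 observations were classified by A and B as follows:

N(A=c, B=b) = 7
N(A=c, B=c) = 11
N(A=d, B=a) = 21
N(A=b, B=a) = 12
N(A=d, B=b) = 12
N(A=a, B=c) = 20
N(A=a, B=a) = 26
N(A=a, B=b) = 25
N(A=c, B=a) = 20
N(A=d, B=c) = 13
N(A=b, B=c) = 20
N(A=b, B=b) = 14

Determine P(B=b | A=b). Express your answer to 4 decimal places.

Total with A=b: 12 + 14 + 20 = 46.
P(B=b | A=b) = 14/46 = 0.3043.

0.3043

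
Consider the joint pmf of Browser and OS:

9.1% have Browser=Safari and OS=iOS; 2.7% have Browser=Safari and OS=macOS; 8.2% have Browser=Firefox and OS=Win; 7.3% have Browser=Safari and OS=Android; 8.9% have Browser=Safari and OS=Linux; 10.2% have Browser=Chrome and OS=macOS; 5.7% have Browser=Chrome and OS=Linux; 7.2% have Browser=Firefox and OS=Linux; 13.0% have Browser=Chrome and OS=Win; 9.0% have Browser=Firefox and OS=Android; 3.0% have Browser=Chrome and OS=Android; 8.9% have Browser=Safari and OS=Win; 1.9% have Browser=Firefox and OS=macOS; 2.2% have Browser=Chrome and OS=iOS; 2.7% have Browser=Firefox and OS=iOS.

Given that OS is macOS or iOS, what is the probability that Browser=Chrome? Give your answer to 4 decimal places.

P(OS=macOS) = 0.102 + 0.019 + 0.027 = 0.148.
P(OS=iOS) = 0.022 + 0.027 + 0.091 = 0.140.
P(OS ∈ {macOS, iOS}) = 0.148 + 0.140 = 0.288; P(Browser=Chrome, OS ∈ {macOS, iOS}) = 0.102 + 0.022 = 0.124.
P(Browser=Chrome | OS ∈ {macOS, iOS}) = 0.124/0.288 = 0.4306.

0.4306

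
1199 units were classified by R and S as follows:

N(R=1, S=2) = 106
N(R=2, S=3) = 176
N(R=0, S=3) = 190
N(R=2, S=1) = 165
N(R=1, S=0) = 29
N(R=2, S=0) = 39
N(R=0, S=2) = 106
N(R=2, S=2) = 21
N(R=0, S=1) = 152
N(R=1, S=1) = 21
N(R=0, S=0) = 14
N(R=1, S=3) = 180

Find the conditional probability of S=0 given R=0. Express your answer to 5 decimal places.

0.03030

Total with R=0: 14 + 152 + 106 + 190 = 462.
P(S=0 | R=0) = 14/462 = 0.03030.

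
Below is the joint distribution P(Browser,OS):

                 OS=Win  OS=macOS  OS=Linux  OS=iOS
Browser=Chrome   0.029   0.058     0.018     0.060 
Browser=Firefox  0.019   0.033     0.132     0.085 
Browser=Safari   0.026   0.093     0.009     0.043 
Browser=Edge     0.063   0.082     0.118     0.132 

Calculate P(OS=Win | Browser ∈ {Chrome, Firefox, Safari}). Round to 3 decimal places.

0.122

P(Browser=Chrome) = 0.029 + 0.058 + 0.018 + 0.060 = 0.165.
P(Browser=Firefox) = 0.019 + 0.033 + 0.132 + 0.085 = 0.269.
P(Browser=Safari) = 0.026 + 0.093 + 0.009 + 0.043 = 0.171.
P(Browser ∈ {Chrome, Firefox, Safari}) = 0.165 + 0.269 + 0.171 = 0.605; P(OS=Win, Browser ∈ {Chrome, Firefox, Safari}) = 0.029 + 0.019 + 0.026 = 0.074.
P(OS=Win | Browser ∈ {Chrome, Firefox, Safari}) = 0.074/0.605 = 0.122.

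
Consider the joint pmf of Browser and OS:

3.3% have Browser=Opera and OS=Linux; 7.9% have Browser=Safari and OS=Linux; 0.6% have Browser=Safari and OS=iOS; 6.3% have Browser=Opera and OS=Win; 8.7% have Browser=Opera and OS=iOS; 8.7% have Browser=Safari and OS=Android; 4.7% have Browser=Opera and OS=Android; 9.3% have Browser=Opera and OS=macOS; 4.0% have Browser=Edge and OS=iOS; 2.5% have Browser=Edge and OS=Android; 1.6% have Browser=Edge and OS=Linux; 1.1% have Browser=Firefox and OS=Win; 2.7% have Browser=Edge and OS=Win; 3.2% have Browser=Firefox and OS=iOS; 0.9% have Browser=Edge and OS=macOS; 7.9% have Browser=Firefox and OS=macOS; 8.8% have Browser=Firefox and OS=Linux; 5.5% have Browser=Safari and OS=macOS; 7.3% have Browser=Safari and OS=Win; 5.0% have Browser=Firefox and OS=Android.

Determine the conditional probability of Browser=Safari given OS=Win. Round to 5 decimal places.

0.41954

P(OS=Win) = 0.011 + 0.073 + 0.027 + 0.063 = 0.174.
P(Browser=Safari | OS=Win) = 0.073/0.174 = 0.41954.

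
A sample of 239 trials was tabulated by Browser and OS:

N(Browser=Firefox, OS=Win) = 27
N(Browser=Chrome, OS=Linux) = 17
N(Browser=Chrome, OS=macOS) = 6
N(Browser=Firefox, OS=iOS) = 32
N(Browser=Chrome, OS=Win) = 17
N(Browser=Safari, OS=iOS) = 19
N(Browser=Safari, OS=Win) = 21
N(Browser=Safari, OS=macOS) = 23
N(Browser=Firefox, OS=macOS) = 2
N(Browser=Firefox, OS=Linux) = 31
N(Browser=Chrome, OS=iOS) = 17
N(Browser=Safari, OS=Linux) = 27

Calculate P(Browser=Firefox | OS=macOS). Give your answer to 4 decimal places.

Total with OS=macOS: 6 + 2 + 23 = 31.
P(Browser=Firefox | OS=macOS) = 2/31 = 0.0645.

0.0645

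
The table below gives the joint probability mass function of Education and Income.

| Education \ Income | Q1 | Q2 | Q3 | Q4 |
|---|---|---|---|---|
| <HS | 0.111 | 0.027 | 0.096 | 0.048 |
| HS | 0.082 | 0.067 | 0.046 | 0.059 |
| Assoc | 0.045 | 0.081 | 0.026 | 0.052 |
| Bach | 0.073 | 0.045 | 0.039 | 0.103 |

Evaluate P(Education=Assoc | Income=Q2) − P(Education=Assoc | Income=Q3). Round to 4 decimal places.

0.2426

P(Income=Q2) = 0.027 + 0.067 + 0.081 + 0.045 = 0.220; P(Education=Assoc | Income=Q2) = 0.081/0.220 = 0.36818.
P(Income=Q3) = 0.096 + 0.046 + 0.026 + 0.039 = 0.207; P(Education=Assoc | Income=Q3) = 0.026/0.207 = 0.12560.
Difference = 0.2426.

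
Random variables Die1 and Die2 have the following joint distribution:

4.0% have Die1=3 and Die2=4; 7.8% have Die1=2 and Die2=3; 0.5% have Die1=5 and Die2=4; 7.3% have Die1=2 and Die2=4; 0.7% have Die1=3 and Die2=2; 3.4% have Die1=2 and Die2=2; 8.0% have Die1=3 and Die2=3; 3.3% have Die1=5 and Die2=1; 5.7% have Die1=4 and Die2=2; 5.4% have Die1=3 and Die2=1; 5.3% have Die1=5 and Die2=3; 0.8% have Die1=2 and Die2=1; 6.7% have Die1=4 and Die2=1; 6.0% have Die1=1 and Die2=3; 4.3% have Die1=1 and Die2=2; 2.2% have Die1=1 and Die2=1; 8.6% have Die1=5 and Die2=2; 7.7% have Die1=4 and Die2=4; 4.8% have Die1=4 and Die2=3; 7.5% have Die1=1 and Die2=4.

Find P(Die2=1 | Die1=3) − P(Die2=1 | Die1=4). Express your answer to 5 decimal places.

P(Die1=3) = 0.054 + 0.007 + 0.080 + 0.040 = 0.181; P(Die2=1 | Die1=3) = 0.054/0.181 = 0.298343.
P(Die1=4) = 0.067 + 0.057 + 0.048 + 0.077 = 0.249; P(Die2=1 | Die1=4) = 0.067/0.249 = 0.269076.
Difference = 0.02927.

0.02927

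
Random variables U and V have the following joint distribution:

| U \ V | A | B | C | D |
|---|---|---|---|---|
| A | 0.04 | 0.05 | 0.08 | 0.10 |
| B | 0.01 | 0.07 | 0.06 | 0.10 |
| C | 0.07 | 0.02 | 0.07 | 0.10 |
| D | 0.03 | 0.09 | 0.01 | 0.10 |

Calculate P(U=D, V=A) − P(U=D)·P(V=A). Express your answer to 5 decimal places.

P(U=D) = 0.03 + 0.09 + 0.01 + 0.10 = 0.23.
P(V=A) = 0.04 + 0.01 + 0.07 + 0.03 = 0.15.
P(U=D, V=A) − P(U=D)P(V=A) = 0.03 − 0.23×0.15 = -0.00450.

-0.00450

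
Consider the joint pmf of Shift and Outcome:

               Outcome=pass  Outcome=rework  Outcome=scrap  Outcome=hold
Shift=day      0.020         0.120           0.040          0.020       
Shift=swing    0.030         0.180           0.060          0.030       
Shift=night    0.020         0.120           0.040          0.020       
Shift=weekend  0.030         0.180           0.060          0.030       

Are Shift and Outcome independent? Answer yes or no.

Every cell satisfies P(Shift,Outcome) = P(Shift)·P(Outcome). For instance P(Shift=night) = 0.200, P(Outcome=scrap) = 0.200, and 0.200×0.200 = 0.040 matches the joint entry. So Shift and Outcome are independent.

yes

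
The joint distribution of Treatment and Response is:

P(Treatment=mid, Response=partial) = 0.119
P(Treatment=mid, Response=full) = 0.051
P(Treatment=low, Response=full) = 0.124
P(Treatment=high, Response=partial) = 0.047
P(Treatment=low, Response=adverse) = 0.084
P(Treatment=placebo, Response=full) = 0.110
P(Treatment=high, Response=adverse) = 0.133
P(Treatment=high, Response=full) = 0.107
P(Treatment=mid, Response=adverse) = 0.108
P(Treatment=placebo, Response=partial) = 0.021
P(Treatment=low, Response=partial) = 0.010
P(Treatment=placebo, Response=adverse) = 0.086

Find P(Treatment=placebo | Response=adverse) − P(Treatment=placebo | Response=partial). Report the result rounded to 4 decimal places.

0.1026

P(Response=adverse) = 0.086 + 0.084 + 0.108 + 0.133 = 0.411; P(Treatment=placebo | Response=adverse) = 0.086/0.411 = 0.20925.
P(Response=partial) = 0.021 + 0.010 + 0.119 + 0.047 = 0.197; P(Treatment=placebo | Response=partial) = 0.021/0.197 = 0.10660.
Difference = 0.1026.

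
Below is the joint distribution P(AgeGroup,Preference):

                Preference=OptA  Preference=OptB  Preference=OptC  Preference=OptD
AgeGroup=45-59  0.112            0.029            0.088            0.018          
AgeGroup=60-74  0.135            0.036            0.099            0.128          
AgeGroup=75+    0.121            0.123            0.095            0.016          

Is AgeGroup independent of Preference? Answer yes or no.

P(AgeGroup=60-74) = 0.398 and P(Preference=OptD) = 0.162, so their product is 0.06448, but P(AgeGroup=60-74, Preference=OptD) = 0.128. Since these differ, AgeGroup and Preference are not independent.

no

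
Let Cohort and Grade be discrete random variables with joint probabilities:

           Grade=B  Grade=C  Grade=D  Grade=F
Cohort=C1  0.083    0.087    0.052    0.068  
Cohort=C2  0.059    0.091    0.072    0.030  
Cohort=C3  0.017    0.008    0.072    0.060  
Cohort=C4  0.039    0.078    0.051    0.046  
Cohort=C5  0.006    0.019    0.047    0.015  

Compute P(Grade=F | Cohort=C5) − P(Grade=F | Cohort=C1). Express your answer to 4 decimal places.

-0.0621

P(Cohort=C5) = 0.006 + 0.019 + 0.047 + 0.015 = 0.087; P(Grade=F | Cohort=C5) = 0.015/0.087 = 0.17241.
P(Cohort=C1) = 0.083 + 0.087 + 0.052 + 0.068 = 0.290; P(Grade=F | Cohort=C1) = 0.068/0.290 = 0.23448.
Difference = -0.0621.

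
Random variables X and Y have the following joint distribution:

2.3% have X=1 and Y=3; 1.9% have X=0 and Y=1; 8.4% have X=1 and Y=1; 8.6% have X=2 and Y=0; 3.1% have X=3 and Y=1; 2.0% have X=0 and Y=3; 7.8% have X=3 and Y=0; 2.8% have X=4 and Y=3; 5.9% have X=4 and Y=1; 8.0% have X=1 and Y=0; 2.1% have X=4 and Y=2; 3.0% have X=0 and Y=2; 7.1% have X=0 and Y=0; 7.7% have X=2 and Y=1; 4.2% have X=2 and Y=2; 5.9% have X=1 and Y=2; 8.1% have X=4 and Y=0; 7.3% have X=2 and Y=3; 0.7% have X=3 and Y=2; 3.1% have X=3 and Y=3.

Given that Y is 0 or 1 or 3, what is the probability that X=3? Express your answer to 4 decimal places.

0.1665

P(Y=0) = 0.071 + 0.080 + 0.086 + 0.078 + 0.081 = 0.396.
P(Y=1) = 0.019 + 0.084 + 0.077 + 0.031 + 0.059 = 0.270.
P(Y=3) = 0.020 + 0.023 + 0.073 + 0.031 + 0.028 = 0.175.
P(Y ∈ {0, 1, 3}) = 0.396 + 0.270 + 0.175 = 0.841; P(X=3, Y ∈ {0, 1, 3}) = 0.078 + 0.031 + 0.031 = 0.140.
P(X=3 | Y ∈ {0, 1, 3}) = 0.140/0.841 = 0.1665.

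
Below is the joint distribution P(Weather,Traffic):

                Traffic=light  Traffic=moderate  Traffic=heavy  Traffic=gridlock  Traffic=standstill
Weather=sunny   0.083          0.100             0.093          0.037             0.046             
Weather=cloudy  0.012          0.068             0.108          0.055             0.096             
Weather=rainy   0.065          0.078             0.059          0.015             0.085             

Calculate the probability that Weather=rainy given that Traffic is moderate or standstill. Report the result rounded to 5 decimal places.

P(Traffic=moderate) = 0.100 + 0.068 + 0.078 = 0.246.
P(Traffic=standstill) = 0.046 + 0.096 + 0.085 = 0.227.
P(Traffic ∈ {moderate, standstill}) = 0.246 + 0.227 = 0.473; P(Weather=rainy, Traffic ∈ {moderate, standstill}) = 0.078 + 0.085 = 0.163.
P(Weather=rainy | Traffic ∈ {moderate, standstill}) = 0.163/0.473 = 0.34461.

0.34461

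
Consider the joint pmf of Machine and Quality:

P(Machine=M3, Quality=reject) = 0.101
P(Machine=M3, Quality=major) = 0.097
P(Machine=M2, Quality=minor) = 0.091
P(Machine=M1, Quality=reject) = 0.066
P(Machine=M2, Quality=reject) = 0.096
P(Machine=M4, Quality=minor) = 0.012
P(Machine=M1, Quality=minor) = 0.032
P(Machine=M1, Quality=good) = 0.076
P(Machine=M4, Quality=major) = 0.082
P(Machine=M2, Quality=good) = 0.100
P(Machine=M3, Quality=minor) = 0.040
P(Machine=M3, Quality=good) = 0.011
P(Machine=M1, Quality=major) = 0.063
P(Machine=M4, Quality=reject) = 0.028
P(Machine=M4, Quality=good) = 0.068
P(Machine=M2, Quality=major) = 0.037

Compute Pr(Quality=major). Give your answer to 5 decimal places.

0.27900

P(Quality=major) = 0.063 + 0.037 + 0.097 + 0.082 = 0.279.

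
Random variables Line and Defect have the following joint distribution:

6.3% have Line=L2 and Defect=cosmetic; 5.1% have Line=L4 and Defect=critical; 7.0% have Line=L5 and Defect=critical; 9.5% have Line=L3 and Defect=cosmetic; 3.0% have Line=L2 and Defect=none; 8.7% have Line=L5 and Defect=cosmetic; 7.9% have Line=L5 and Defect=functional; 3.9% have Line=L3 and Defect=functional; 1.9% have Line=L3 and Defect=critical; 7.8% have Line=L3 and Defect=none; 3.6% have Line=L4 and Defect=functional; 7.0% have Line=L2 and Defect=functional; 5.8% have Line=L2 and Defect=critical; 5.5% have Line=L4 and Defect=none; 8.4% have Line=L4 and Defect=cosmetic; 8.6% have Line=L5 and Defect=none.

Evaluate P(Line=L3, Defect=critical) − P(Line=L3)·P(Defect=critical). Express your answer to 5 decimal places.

P(Line=L3) = 0.078 + 0.095 + 0.039 + 0.019 = 0.231.
P(Defect=critical) = 0.058 + 0.019 + 0.051 + 0.070 = 0.198.
P(Line=L3, Defect=critical) − P(Line=L3)P(Defect=critical) = 0.019 − 0.231×0.198 = -0.02674.

-0.02674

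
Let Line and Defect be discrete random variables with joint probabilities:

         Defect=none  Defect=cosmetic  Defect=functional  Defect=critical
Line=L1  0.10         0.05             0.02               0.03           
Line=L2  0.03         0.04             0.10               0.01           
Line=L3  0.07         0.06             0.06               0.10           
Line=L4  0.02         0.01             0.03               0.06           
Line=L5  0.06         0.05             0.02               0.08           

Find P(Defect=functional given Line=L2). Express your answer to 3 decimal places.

0.556

P(Line=L2) = 0.03 + 0.04 + 0.10 + 0.01 = 0.18.
P(Defect=functional | Line=L2) = 0.10/0.18 = 0.556.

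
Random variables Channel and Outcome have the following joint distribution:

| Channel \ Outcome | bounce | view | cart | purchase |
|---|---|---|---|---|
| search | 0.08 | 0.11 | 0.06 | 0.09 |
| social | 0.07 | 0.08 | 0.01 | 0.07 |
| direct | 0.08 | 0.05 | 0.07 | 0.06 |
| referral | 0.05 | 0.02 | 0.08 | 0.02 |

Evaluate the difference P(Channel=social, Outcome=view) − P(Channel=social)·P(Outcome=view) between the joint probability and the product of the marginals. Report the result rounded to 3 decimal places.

P(Channel=social) = 0.07 + 0.08 + 0.01 + 0.07 = 0.23.
P(Outcome=view) = 0.11 + 0.08 + 0.05 + 0.02 = 0.26.
P(Channel=social, Outcome=view) − P(Channel=social)P(Outcome=view) = 0.08 − 0.23×0.26 = 0.020.

0.020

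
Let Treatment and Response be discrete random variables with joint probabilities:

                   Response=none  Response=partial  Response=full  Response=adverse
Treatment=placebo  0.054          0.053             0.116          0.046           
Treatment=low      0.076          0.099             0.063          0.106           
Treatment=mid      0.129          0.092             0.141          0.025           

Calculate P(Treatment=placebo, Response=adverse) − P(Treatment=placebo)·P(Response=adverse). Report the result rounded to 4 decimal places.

-0.0016

P(Treatment=placebo) = 0.054 + 0.053 + 0.116 + 0.046 = 0.269.
P(Response=adverse) = 0.046 + 0.106 + 0.025 = 0.177.
P(Treatment=placebo, Response=adverse) − P(Treatment=placebo)P(Response=adverse) = 0.046 − 0.269×0.177 = -0.0016.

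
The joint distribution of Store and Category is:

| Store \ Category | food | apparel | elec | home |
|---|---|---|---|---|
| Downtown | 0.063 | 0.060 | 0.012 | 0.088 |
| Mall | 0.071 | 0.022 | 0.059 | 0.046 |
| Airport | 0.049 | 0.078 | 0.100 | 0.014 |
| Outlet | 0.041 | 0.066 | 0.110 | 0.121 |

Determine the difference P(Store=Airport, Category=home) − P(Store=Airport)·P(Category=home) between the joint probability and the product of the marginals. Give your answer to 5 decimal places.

-0.05083

P(Store=Airport) = 0.049 + 0.078 + 0.100 + 0.014 = 0.241.
P(Category=home) = 0.088 + 0.046 + 0.014 + 0.121 = 0.269.
P(Store=Airport, Category=home) − P(Store=Airport)P(Category=home) = 0.014 − 0.241×0.269 = -0.05083.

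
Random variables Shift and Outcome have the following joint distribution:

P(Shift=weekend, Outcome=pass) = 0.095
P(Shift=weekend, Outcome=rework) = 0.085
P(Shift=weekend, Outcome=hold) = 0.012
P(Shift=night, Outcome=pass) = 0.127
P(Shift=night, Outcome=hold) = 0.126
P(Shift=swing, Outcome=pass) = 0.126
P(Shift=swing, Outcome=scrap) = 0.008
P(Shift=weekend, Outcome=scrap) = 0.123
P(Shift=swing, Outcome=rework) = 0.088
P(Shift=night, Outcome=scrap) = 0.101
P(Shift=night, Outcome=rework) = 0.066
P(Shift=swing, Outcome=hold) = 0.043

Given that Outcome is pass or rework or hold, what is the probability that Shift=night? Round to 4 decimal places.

0.4154

P(Outcome=pass) = 0.126 + 0.127 + 0.095 = 0.348.
P(Outcome=rework) = 0.088 + 0.066 + 0.085 = 0.239.
P(Outcome=hold) = 0.043 + 0.126 + 0.012 = 0.181.
P(Outcome ∈ {pass, rework, hold}) = 0.348 + 0.239 + 0.181 = 0.768; P(Shift=night, Outcome ∈ {pass, rework, hold}) = 0.127 + 0.066 + 0.126 = 0.319.
P(Shift=night | Outcome ∈ {pass, rework, hold}) = 0.319/0.768 = 0.4154.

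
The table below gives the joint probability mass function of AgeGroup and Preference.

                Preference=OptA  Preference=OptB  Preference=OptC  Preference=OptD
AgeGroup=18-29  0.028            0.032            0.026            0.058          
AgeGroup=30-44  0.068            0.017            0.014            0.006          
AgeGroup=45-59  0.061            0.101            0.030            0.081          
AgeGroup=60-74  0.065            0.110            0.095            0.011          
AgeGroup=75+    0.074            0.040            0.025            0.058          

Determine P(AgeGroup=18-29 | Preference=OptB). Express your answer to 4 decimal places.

0.1067

P(Preference=OptB) = 0.032 + 0.017 + 0.101 + 0.110 + 0.040 = 0.300.
P(AgeGroup=18-29 | Preference=OptB) = 0.032/0.300 = 0.1067.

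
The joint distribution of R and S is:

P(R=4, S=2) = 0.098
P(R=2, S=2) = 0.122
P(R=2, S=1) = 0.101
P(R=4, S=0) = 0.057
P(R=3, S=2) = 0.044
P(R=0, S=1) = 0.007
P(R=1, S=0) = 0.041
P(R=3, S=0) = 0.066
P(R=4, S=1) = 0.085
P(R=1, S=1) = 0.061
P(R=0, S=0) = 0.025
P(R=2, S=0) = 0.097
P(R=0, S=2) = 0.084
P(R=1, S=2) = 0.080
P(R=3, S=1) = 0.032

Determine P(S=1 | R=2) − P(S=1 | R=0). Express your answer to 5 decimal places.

P(R=2) = 0.097 + 0.101 + 0.122 = 0.320; P(S=1 | R=2) = 0.101/0.320 = 0.315625.
P(R=0) = 0.025 + 0.007 + 0.084 = 0.116; P(S=1 | R=0) = 0.007/0.116 = 0.060345.
Difference = 0.25528.

0.25528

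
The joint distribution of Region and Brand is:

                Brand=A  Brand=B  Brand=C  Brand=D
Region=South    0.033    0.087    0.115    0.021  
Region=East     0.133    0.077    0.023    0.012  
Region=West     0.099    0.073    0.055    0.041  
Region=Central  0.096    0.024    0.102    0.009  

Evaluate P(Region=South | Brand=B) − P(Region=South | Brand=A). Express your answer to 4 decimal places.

0.2419

P(Brand=B) = 0.087 + 0.077 + 0.073 + 0.024 = 0.261; P(Region=South | Brand=B) = 0.087/0.261 = 0.33333.
P(Brand=A) = 0.033 + 0.133 + 0.099 + 0.096 = 0.361; P(Region=South | Brand=A) = 0.033/0.361 = 0.09141.
Difference = 0.2419.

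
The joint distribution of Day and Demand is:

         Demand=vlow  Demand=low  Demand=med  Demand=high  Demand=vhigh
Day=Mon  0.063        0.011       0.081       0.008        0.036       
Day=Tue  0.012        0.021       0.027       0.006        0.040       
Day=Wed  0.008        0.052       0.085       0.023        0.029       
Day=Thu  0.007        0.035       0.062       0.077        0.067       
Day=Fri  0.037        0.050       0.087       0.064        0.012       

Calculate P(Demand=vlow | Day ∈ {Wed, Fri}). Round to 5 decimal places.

P(Day=Wed) = 0.008 + 0.052 + 0.085 + 0.023 + 0.029 = 0.197.
P(Day=Fri) = 0.037 + 0.050 + 0.087 + 0.064 + 0.012 = 0.250.
P(Day ∈ {Wed, Fri}) = 0.197 + 0.250 = 0.447; P(Demand=vlow, Day ∈ {Wed, Fri}) = 0.008 + 0.037 = 0.045.
P(Demand=vlow | Day ∈ {Wed, Fri}) = 0.045/0.447 = 0.10067.

0.10067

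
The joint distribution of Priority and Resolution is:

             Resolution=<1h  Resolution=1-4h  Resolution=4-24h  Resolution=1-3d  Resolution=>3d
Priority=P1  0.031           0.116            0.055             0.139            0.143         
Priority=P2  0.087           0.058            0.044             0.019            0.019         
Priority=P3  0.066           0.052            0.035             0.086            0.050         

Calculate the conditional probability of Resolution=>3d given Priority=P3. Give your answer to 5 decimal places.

0.17301

P(Priority=P3) = 0.066 + 0.052 + 0.035 + 0.086 + 0.050 = 0.289.
P(Resolution=>3d | Priority=P3) = 0.050/0.289 = 0.17301.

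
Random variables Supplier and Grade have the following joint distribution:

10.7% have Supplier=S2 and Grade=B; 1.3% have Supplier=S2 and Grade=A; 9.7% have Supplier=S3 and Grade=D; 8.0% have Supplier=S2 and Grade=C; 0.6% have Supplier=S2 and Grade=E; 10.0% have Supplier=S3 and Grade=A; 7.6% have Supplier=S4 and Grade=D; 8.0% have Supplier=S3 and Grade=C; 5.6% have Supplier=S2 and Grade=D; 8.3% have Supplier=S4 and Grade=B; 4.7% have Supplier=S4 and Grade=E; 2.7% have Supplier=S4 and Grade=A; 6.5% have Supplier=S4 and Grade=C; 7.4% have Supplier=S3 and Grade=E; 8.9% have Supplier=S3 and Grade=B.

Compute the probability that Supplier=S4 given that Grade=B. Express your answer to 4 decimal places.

P(Grade=B) = 0.107 + 0.089 + 0.083 = 0.279.
P(Supplier=S4 | Grade=B) = 0.083/0.279 = 0.2975.

0.2975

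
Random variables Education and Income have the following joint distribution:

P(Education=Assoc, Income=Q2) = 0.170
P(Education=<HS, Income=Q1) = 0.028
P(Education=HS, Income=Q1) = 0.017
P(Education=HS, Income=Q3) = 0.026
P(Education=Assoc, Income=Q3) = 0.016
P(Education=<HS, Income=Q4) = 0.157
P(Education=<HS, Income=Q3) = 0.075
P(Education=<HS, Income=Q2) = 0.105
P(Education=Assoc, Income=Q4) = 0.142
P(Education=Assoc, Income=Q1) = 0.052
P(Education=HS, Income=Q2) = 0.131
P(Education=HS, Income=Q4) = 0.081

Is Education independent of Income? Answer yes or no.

no

P(Education=<HS) = 0.365 and P(Income=Q2) = 0.406, so their product is 0.14819, but P(Education=<HS, Income=Q2) = 0.105. Since these differ, Education and Income are not independent.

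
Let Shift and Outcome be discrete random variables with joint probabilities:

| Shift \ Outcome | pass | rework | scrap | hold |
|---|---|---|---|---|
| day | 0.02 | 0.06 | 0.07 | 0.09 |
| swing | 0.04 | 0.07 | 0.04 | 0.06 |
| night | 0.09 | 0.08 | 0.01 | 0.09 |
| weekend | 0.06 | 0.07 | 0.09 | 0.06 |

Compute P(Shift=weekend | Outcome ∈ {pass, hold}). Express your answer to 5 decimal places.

0.23529

P(Outcome=pass) = 0.02 + 0.04 + 0.09 + 0.06 = 0.21.
P(Outcome=hold) = 0.09 + 0.06 + 0.09 + 0.06 = 0.30.
P(Outcome ∈ {pass, hold}) = 0.21 + 0.30 = 0.51; P(Shift=weekend, Outcome ∈ {pass, hold}) = 0.06 + 0.06 = 0.12.
P(Shift=weekend | Outcome ∈ {pass, hold}) = 0.12/0.51 = 0.23529.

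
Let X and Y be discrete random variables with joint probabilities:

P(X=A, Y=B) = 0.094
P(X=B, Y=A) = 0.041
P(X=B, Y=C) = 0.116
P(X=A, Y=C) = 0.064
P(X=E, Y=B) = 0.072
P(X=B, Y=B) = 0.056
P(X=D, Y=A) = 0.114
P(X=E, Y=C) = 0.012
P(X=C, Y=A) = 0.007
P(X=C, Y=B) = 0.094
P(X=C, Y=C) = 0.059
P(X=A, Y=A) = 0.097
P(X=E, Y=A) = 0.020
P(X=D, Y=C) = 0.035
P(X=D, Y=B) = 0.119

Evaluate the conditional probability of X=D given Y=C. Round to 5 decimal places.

0.12238

P(Y=C) = 0.064 + 0.116 + 0.059 + 0.035 + 0.012 = 0.286.
P(X=D | Y=C) = 0.035/0.286 = 0.12238.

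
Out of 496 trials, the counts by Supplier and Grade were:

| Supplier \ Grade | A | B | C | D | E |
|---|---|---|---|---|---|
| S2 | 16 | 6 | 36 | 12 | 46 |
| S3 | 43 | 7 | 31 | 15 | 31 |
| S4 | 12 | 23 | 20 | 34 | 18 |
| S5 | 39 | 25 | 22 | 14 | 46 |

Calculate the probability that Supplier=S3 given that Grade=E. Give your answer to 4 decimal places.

Total with Grade=E: 46 + 31 + 18 + 46 = 141.
P(Supplier=S3 | Grade=E) = 31/141 = 0.2199.

0.2199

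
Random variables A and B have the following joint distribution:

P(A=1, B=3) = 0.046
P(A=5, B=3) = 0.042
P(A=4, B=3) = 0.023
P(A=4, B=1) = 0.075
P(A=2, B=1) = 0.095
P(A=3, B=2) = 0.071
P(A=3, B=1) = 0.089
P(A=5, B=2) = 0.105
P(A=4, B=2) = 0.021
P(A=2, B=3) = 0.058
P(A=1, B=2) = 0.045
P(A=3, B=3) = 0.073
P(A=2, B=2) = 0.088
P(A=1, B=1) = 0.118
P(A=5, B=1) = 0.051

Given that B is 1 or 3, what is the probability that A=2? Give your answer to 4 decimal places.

P(B=1) = 0.118 + 0.095 + 0.089 + 0.075 + 0.051 = 0.428.
P(B=3) = 0.046 + 0.058 + 0.073 + 0.023 + 0.042 = 0.242.
P(B ∈ {1, 3}) = 0.428 + 0.242 = 0.670; P(A=2, B ∈ {1, 3}) = 0.095 + 0.058 = 0.153.
P(A=2 | B ∈ {1, 3}) = 0.153/0.670 = 0.2284.

0.2284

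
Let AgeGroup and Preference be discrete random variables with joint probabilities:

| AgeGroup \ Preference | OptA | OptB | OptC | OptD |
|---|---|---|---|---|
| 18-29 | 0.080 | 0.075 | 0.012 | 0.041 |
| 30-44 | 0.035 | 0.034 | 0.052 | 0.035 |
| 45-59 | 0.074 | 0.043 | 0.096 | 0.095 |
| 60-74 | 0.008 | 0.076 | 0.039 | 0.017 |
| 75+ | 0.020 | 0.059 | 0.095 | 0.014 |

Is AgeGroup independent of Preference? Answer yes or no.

P(AgeGroup=18-29) = 0.208 and P(Preference=OptC) = 0.294, so their product is 0.06115, but P(AgeGroup=18-29, Preference=OptC) = 0.012. Since these differ, AgeGroup and Preference are not independent.

no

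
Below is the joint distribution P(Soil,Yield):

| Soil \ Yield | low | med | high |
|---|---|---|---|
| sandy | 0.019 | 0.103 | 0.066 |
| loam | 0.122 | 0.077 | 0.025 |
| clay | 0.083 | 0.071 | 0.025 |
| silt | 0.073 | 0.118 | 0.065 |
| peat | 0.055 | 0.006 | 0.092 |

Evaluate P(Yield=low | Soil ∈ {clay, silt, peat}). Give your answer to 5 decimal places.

P(Soil=clay) = 0.083 + 0.071 + 0.025 = 0.179.
P(Soil=silt) = 0.073 + 0.118 + 0.065 = 0.256.
P(Soil=peat) = 0.055 + 0.006 + 0.092 = 0.153.
P(Soil ∈ {clay, silt, peat}) = 0.179 + 0.256 + 0.153 = 0.588; P(Yield=low, Soil ∈ {clay, silt, peat}) = 0.083 + 0.073 + 0.055 = 0.211.
P(Yield=low | Soil ∈ {clay, silt, peat}) = 0.211/0.588 = 0.35884.

0.35884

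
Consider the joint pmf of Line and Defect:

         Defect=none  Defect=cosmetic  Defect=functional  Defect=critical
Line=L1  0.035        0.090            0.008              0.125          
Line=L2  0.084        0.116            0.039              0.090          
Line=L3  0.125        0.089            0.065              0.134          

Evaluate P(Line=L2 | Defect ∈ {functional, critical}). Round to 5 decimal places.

P(Defect=functional) = 0.008 + 0.039 + 0.065 = 0.112.
P(Defect=critical) = 0.125 + 0.090 + 0.134 = 0.349.
P(Defect ∈ {functional, critical}) = 0.112 + 0.349 = 0.461; P(Line=L2, Defect ∈ {functional, critical}) = 0.039 + 0.090 = 0.129.
P(Line=L2 | Defect ∈ {functional, critical}) = 0.129/0.461 = 0.27983.

0.27983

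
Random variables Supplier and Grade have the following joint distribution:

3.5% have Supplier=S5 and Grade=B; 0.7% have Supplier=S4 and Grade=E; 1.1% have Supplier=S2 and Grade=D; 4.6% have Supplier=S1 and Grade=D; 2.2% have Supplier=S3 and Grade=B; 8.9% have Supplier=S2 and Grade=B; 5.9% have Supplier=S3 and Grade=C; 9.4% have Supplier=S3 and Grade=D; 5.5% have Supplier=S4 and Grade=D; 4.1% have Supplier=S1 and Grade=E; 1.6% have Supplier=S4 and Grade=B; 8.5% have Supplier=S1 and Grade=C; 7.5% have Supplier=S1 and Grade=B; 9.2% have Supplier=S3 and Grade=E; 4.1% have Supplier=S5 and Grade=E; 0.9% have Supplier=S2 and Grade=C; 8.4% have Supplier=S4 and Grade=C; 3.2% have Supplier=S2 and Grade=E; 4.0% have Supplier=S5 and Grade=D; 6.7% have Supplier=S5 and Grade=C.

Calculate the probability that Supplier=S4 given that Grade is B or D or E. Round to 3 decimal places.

P(Grade=B) = 0.075 + 0.089 + 0.022 + 0.016 + 0.035 = 0.237.
P(Grade=D) = 0.046 + 0.011 + 0.094 + 0.055 + 0.040 = 0.246.
P(Grade=E) = 0.041 + 0.032 + 0.092 + 0.007 + 0.041 = 0.213.
P(Grade ∈ {B, D, E}) = 0.237 + 0.246 + 0.213 = 0.696; P(Supplier=S4, Grade ∈ {B, D, E}) = 0.016 + 0.055 + 0.007 = 0.078.
P(Supplier=S4 | Grade ∈ {B, D, E}) = 0.078/0.696 = 0.112.

0.112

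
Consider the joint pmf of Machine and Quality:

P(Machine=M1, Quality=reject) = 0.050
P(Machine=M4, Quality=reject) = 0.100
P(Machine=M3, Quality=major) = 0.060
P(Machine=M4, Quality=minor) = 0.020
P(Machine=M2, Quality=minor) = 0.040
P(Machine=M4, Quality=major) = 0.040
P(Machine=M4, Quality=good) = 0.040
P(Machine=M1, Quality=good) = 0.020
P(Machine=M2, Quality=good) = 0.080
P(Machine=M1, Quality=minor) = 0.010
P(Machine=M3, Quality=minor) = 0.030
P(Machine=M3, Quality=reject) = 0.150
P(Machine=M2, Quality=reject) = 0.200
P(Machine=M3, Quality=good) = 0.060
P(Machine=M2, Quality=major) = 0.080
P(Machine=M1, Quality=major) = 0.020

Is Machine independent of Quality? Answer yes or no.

yes

Every cell satisfies P(Machine,Quality) = P(Machine)·P(Quality). For instance P(Machine=M3) = 0.300, P(Quality=good) = 0.200, and 0.300×0.200 = 0.060 matches the joint entry. So Machine and Quality are independent.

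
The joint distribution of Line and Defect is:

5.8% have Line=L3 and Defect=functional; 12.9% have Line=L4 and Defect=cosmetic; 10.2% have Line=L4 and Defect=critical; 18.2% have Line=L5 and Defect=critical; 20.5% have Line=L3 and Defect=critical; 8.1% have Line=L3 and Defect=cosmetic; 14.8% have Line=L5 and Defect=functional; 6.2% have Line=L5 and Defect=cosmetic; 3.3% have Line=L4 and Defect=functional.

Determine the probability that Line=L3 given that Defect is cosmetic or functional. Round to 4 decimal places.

P(Defect=cosmetic) = 0.081 + 0.129 + 0.062 = 0.272.
P(Defect=functional) = 0.058 + 0.033 + 0.148 = 0.239.
P(Defect ∈ {cosmetic, functional}) = 0.272 + 0.239 = 0.511; P(Line=L3, Defect ∈ {cosmetic, functional}) = 0.081 + 0.058 = 0.139.
P(Line=L3 | Defect ∈ {cosmetic, functional}) = 0.139/0.511 = 0.2720.

0.2720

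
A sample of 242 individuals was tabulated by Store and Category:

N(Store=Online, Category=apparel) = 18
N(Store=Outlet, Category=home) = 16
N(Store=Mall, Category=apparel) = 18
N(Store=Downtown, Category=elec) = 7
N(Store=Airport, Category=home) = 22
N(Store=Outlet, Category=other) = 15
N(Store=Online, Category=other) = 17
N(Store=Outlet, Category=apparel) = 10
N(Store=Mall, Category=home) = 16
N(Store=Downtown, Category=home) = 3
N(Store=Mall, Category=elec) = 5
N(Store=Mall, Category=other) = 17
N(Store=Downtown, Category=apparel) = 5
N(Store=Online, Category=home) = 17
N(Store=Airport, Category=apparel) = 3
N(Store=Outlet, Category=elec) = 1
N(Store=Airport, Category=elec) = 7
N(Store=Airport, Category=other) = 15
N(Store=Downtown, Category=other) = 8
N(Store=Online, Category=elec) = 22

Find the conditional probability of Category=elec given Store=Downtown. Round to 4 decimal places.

0.3043

Total with Store=Downtown: 5 + 7 + 3 + 8 = 23.
P(Category=elec | Store=Downtown) = 7/23 = 0.3043.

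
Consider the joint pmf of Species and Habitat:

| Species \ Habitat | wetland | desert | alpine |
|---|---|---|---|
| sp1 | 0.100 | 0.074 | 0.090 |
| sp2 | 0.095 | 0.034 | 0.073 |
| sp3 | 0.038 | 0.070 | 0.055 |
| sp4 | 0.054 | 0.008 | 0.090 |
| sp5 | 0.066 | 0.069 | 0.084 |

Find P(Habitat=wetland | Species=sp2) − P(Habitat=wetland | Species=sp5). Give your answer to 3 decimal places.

P(Species=sp2) = 0.095 + 0.034 + 0.073 = 0.202; P(Habitat=wetland | Species=sp2) = 0.095/0.202 = 0.4703.
P(Species=sp5) = 0.066 + 0.069 + 0.084 = 0.219; P(Habitat=wetland | Species=sp5) = 0.066/0.219 = 0.3014.
Difference = 0.169.

0.169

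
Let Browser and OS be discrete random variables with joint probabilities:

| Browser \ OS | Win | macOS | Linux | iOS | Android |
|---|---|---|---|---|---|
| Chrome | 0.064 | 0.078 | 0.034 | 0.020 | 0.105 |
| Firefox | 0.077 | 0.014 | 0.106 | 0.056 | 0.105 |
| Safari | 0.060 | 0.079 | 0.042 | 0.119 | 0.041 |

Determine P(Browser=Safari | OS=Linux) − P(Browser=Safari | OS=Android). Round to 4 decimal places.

P(OS=Linux) = 0.034 + 0.106 + 0.042 = 0.182; P(Browser=Safari | OS=Linux) = 0.042/0.182 = 0.23077.
P(OS=Android) = 0.105 + 0.105 + 0.041 = 0.251; P(Browser=Safari | OS=Android) = 0.041/0.251 = 0.16335.
Difference = 0.0674.

0.0674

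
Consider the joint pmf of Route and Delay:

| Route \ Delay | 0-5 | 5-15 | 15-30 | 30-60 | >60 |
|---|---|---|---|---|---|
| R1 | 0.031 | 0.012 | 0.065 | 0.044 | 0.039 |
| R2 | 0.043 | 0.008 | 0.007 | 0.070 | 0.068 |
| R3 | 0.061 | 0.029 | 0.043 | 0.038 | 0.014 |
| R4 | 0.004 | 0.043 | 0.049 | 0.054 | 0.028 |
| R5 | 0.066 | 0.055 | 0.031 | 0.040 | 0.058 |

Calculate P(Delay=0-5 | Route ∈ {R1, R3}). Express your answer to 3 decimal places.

P(Route=R1) = 0.031 + 0.012 + 0.065 + 0.044 + 0.039 = 0.191.
P(Route=R3) = 0.061 + 0.029 + 0.043 + 0.038 + 0.014 = 0.185.
P(Route ∈ {R1, R3}) = 0.191 + 0.185 = 0.376; P(Delay=0-5, Route ∈ {R1, R3}) = 0.031 + 0.061 = 0.092.
P(Delay=0-5 | Route ∈ {R1, R3}) = 0.092/0.376 = 0.245.

0.245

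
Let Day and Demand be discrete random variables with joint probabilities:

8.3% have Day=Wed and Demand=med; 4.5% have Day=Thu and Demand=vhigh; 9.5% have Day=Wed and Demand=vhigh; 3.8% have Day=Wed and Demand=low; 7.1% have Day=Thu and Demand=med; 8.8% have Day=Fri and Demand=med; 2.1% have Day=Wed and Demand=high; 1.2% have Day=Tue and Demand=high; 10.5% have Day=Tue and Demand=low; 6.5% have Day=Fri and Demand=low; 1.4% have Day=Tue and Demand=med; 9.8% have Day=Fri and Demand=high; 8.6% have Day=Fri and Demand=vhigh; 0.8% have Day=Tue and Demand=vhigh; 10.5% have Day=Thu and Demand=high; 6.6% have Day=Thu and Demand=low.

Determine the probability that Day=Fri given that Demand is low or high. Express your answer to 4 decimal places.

0.3196

P(Demand=low) = 0.105 + 0.038 + 0.066 + 0.065 = 0.274.
P(Demand=high) = 0.012 + 0.021 + 0.105 + 0.098 = 0.236.
P(Demand ∈ {low, high}) = 0.274 + 0.236 = 0.510; P(Day=Fri, Demand ∈ {low, high}) = 0.065 + 0.098 = 0.163.
P(Day=Fri | Demand ∈ {low, high}) = 0.163/0.510 = 0.3196.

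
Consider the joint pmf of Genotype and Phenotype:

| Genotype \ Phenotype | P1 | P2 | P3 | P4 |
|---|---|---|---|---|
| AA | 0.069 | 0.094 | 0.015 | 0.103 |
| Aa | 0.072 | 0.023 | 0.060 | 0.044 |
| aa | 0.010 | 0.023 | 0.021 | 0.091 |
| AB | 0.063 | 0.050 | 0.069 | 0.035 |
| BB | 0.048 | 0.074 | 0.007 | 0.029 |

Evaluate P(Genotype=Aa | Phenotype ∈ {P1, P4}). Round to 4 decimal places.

0.2057

P(Phenotype=P1) = 0.069 + 0.072 + 0.010 + 0.063 + 0.048 = 0.262.
P(Phenotype=P4) = 0.103 + 0.044 + 0.091 + 0.035 + 0.029 = 0.302.
P(Phenotype ∈ {P1, P4}) = 0.262 + 0.302 = 0.564; P(Genotype=Aa, Phenotype ∈ {P1, P4}) = 0.072 + 0.044 = 0.116.
P(Genotype=Aa | Phenotype ∈ {P1, P4}) = 0.116/0.564 = 0.2057.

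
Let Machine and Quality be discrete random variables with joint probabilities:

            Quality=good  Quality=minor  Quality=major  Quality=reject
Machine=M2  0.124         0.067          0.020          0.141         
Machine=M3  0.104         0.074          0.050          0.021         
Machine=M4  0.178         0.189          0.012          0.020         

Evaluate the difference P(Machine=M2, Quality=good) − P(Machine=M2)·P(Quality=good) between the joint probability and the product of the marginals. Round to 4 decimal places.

P(Machine=M2) = 0.124 + 0.067 + 0.020 + 0.141 = 0.352.
P(Quality=good) = 0.124 + 0.104 + 0.178 = 0.406.
P(Machine=M2, Quality=good) − P(Machine=M2)P(Quality=good) = 0.124 − 0.352×0.406 = -0.0189.

-0.0189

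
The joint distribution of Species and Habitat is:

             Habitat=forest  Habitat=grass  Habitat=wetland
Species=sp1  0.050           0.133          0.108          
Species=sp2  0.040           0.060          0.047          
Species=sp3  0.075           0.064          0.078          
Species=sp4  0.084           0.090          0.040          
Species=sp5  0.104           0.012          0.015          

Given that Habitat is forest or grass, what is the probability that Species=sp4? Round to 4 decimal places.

P(Habitat=forest) = 0.050 + 0.040 + 0.075 + 0.084 + 0.104 = 0.353.
P(Habitat=grass) = 0.133 + 0.060 + 0.064 + 0.090 + 0.012 = 0.359.
P(Habitat ∈ {forest, grass}) = 0.353 + 0.359 = 0.712; P(Species=sp4, Habitat ∈ {forest, grass}) = 0.084 + 0.090 = 0.174.
P(Species=sp4 | Habitat ∈ {forest, grass}) = 0.174/0.712 = 0.2444.

0.2444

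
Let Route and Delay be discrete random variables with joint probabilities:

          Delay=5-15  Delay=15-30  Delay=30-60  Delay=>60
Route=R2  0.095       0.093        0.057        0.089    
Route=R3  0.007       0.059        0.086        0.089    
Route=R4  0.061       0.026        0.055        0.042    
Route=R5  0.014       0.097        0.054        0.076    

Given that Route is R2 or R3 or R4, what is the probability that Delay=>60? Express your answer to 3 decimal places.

0.290

P(Route=R2) = 0.095 + 0.093 + 0.057 + 0.089 = 0.334.
P(Route=R3) = 0.007 + 0.059 + 0.086 + 0.089 = 0.241.
P(Route=R4) = 0.061 + 0.026 + 0.055 + 0.042 = 0.184.
P(Route ∈ {R2, R3, R4}) = 0.334 + 0.241 + 0.184 = 0.759; P(Delay=>60, Route ∈ {R2, R3, R4}) = 0.089 + 0.089 + 0.042 = 0.220.
P(Delay=>60 | Route ∈ {R2, R3, R4}) = 0.220/0.759 = 0.290.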